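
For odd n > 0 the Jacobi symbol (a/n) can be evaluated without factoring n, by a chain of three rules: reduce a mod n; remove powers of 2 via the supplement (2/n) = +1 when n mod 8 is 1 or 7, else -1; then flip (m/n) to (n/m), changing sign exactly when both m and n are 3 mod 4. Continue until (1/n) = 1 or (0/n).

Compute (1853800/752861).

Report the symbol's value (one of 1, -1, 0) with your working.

-1

(1853800/752861) = (348078/752861)   [reduce mod 752861]
348078 = 2^1·174039; (2/752861) = -1 since 752861 mod 8 = 5, so (348078/752861) = (-1)^1·(174039/752861); sign now -1
reciprocity: (174039/752861) = +1·(752861/174039) since 174039 mod 4 = 3, 752861 mod 4 = 1; sign now -1
(752861/174039) = (56705/174039)   [reduce mod 174039]
reciprocity: (56705/174039) = +1·(174039/56705) since 56705 mod 4 = 1, 174039 mod 4 = 3; sign now -1
(174039/56705) = (3924/56705)   [reduce mod 56705]
3924 = 2^2·981; (2/56705) = +1 since 56705 mod 8 = 1, so (3924/56705) = (+1)^2·(981/56705); sign now -1
reciprocity: (981/56705) = +1·(56705/981) since 981 mod 4 = 1, 56705 mod 4 = 1; sign now -1
(56705/981) = (788/981)   [reduce mod 981]
788 = 2^2·197; (2/981) = -1 since 981 mod 8 = 5, so (788/981) = (-1)^2·(197/981); sign now -1
reciprocity: (197/981) = +1·(981/197) since 197 mod 4 = 1, 981 mod 4 = 1; sign now -1
(981/197) = (193/197)   [reduce mod 197]
reciprocity: (193/197) = +1·(197/193) since 193 mod 4 = 1, 197 mod 4 = 1; sign now -1
(197/193) = (4/193)   [reduce mod 193]
4 = 2^2·1; (2/193) = +1 since 193 mod 8 = 1, so (4/193) = (+1)^2·(1/193); sign now -1
(1/193) = 1; final value = sign = -1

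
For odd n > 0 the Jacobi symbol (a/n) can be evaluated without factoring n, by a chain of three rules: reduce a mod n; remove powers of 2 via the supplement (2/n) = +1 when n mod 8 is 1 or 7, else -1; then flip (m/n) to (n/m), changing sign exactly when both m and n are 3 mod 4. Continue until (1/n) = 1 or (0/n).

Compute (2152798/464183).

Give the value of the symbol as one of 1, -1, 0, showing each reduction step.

-1

(2152798/464183) = (296066/464183)   [reduce mod 464183]
296066 = 2^1·148033; (2/464183) = +1 since 464183 mod 8 = 7, so (296066/464183) = (+1)^1·(148033/464183); sign now +1
reciprocity: (148033/464183) = +1·(464183/148033) since 148033 mod 4 = 1, 464183 mod 4 = 3; sign now +1
(464183/148033) = (20084/148033)   [reduce mod 148033]
20084 = 2^2·5021; (2/148033) = +1 since 148033 mod 8 = 1, so (20084/148033) = (+1)^2·(5021/148033); sign now +1
reciprocity: (5021/148033) = +1·(148033/5021) since 5021 mod 4 = 1, 148033 mod 4 = 1; sign now +1
(148033/5021) = (2424/5021)   [reduce mod 5021]
2424 = 2^3·303; (2/5021) = -1 since 5021 mod 8 = 5, so (2424/5021) = (-1)^3·(303/5021); sign now -1
reciprocity: (303/5021) = +1·(5021/303) since 303 mod 4 = 3, 5021 mod 4 = 1; sign now -1
(5021/303) = (173/303)   [reduce mod 303]
reciprocity: (173/303) = +1·(303/173) since 173 mod 4 = 1, 303 mod 4 = 3; sign now -1
(303/173) = (130/173)   [reduce mod 173]
130 = 2^1·65; (2/173) = -1 since 173 mod 8 = 5, so (130/173) = (-1)^1·(65/173); sign now +1
reciprocity: (65/173) = +1·(173/65) since 65 mod 4 = 1, 173 mod 4 = 1; sign now +1
(173/65) = (43/65)   [reduce mod 65]
reciprocity: (43/65) = +1·(65/43) since 43 mod 4 = 3, 65 mod 4 = 1; sign now +1
(65/43) = (22/43)   [reduce mod 43]
22 = 2^1·11; (2/43) = -1 since 43 mod 8 = 3, so (22/43) = (-1)^1·(11/43); sign now -1
reciprocity: (11/43) = -1·(43/11) since 11 mod 4 = 3, 43 mod 4 = 3; sign now +1
(43/11) = (10/11)   [reduce mod 11]
10 = 2^1·5; (2/11) = -1 since 11 mod 8 = 3, so (10/11) = (-1)^1·(5/11); sign now -1
reciprocity: (5/11) = +1·(11/5) since 5 mod 4 = 1, 11 mod 4 = 3; sign now -1
(11/5) = (1/5)   [reduce mod 5]
(1/5) = 1; final value = sign = -1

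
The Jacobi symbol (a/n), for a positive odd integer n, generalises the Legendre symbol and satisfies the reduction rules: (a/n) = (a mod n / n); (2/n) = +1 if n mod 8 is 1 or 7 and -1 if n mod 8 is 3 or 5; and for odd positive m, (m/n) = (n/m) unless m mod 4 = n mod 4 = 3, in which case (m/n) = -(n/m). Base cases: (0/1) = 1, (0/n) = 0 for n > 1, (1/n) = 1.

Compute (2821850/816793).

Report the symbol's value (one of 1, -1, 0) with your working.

(2821850/816793): 2821850 mod 816793 = 371471, so (2821850/816793) = (371471/816793)
flip (371471/816793) -> (816793/371471): both odd, 371471 mod 4 = 3, 816793 mod 4 = 1, so the flip contributes +1; sign now +1
(816793/371471): 816793 mod 371471 = 73851, so (816793/371471) = (73851/371471)
flip (73851/371471) -> (371471/73851): both odd, 73851 mod 4 = 3, 371471 mod 4 = 3, so the flip contributes -1; sign now -1
(371471/73851): 371471 mod 73851 = 2216, so (371471/73851) = (2216/73851)
factor out 2^3: 2216 = 2^3·277; with 73851 mod 8 = 3, (2/73851) = -1; sign now +1; continue with (277/73851)
flip (277/73851) -> (73851/277): both odd, 277 mod 4 = 1, 73851 mod 4 = 3, so the flip contributes +1; sign now +1
(73851/277): 73851 mod 277 = 169, so (73851/277) = (169/277)
flip (169/277) -> (277/169): both odd, 169 mod 4 = 1, 277 mod 4 = 1, so the flip contributes +1; sign now +1
(277/169): 277 mod 169 = 108, so (277/169) = (108/169)
factor out 2^2: 108 = 2^2·27; with 169 mod 8 = 1, (2/169) = +1; sign now +1; continue with (27/169)
flip (27/169) -> (169/27): both odd, 27 mod 4 = 3, 169 mod 4 = 1, so the flip contributes +1; sign now +1
(169/27): 169 mod 27 = 7, so (169/27) = (7/27)
flip (7/27) -> (27/7): both odd, 7 mod 4 = 3, 27 mod 4 = 3, so the flip contributes -1; sign now -1
(27/7): 27 mod 7 = 6, so (27/7) = (6/7)
factor out 2^1: 6 = 2^1·3; with 7 mod 8 = 7, (2/7) = +1; sign now -1; continue with (3/7)
flip (3/7) -> (7/3): both odd, 3 mod 4 = 3, 7 mod 4 = 3, so the flip contributes -1; sign now +1
(7/3): 7 mod 3 = 1, so (7/3) = (1/3)
reached (1/3) = 1, so the symbol is +1

1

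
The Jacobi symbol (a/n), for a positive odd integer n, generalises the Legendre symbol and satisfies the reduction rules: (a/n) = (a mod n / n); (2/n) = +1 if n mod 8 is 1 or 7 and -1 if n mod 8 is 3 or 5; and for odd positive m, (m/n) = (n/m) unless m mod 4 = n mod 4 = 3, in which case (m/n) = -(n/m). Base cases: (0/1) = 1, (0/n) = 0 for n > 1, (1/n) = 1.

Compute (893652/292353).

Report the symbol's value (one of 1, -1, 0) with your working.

(893652/292353): 893652 mod 292353 = 16593, so (893652/292353) = (16593/292353)
flip (16593/292353) -> (292353/16593): both odd, 16593 mod 4 = 1, 292353 mod 4 = 1, so the flip contributes +1; sign now +1
(292353/16593): 292353 mod 16593 = 10272, so (292353/16593) = (10272/16593)
factor out 2^5: 10272 = 2^5·321; with 16593 mod 8 = 1, (2/16593) = +1; sign now +1; continue with (321/16593)
flip (321/16593) -> (16593/321): both odd, 321 mod 4 = 1, 16593 mod 4 = 1, so the flip contributes +1; sign now +1
(16593/321): 16593 mod 321 = 222, so (16593/321) = (222/321)
factor out 2^1: 222 = 2^1·111; with 321 mod 8 = 1, (2/321) = +1; sign now +1; continue with (111/321)
flip (111/321) -> (321/111): both odd, 111 mod 4 = 3, 321 mod 4 = 1, so the flip contributes +1; sign now +1
(321/111): 321 mod 111 = 99, so (321/111) = (99/111)
flip (99/111) -> (111/99): both odd, 99 mod 4 = 3, 111 mod 4 = 3, so the flip contributes -1; sign now -1
(111/99): 111 mod 99 = 12, so (111/99) = (12/99)
factor out 2^2: 12 = 2^2·3; with 99 mod 8 = 3, (2/99) = -1; sign now -1; continue with (3/99)
flip (3/99) -> (99/3): both odd, 3 mod 4 = 3, 99 mod 4 = 3, so the flip contributes -1; sign now +1
(99/3): 99 mod 3 = 0, so (99/3) = (0/3)
reached (0/3); gcd(a, n) > 1, so (0/3) = 0 and the symbol is 0

0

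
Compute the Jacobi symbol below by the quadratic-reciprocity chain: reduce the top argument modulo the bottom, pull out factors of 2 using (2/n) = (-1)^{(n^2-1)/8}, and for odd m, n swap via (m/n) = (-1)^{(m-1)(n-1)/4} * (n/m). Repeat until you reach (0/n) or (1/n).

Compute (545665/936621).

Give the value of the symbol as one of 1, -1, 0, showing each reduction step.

1

reciprocity: (545665/936621) = +1·(936621/545665) since 545665 mod 4 = 1, 936621 mod 4 = 1; sign now +1
(936621/545665) = (390956/545665)   [reduce mod 545665]
390956 = 2^2·97739; (2/545665) = +1 since 545665 mod 8 = 1, so (390956/545665) = (+1)^2·(97739/545665); sign now +1
reciprocity: (97739/545665) = +1·(545665/97739) since 97739 mod 4 = 3, 545665 mod 4 = 1; sign now +1
(545665/97739) = (56970/97739)   [reduce mod 97739]
56970 = 2^1·28485; (2/97739) = -1 since 97739 mod 8 = 3, so (56970/97739) = (-1)^1·(28485/97739); sign now -1
reciprocity: (28485/97739) = +1·(97739/28485) since 28485 mod 4 = 1, 97739 mod 4 = 3; sign now -1
(97739/28485) = (12284/28485)   [reduce mod 28485]
12284 = 2^2·3071; (2/28485) = -1 since 28485 mod 8 = 5, so (12284/28485) = (-1)^2·(3071/28485); sign now -1
reciprocity: (3071/28485) = +1·(28485/3071) since 3071 mod 4 = 3, 28485 mod 4 = 1; sign now -1
(28485/3071) = (846/3071)   [reduce mod 3071]
846 = 2^1·423; (2/3071) = +1 since 3071 mod 8 = 7, so (846/3071) = (+1)^1·(423/3071); sign now -1
reciprocity: (423/3071) = -1·(3071/423) since 423 mod 4 = 3, 3071 mod 4 = 3; sign now +1
(3071/423) = (110/423)   [reduce mod 423]
110 = 2^1·55; (2/423) = +1 since 423 mod 8 = 7, so (110/423) = (+1)^1·(55/423); sign now +1
reciprocity: (55/423) = -1·(423/55) since 55 mod 4 = 3, 423 mod 4 = 3; sign now -1
(423/55) = (38/55)   [reduce mod 55]
38 = 2^1·19; (2/55) = +1 since 55 mod 8 = 7, so (38/55) = (+1)^1·(19/55); sign now -1
reciprocity: (19/55) = -1·(55/19) since 19 mod 4 = 3, 55 mod 4 = 3; sign now +1
(55/19) = (17/19)   [reduce mod 19]
reciprocity: (17/19) = +1·(19/17) since 17 mod 4 = 1, 19 mod 4 = 3; sign now +1
(19/17) = (2/17)   [reduce mod 17]
2 = 2^1·1; (2/17) = +1 since 17 mod 8 = 1, so (2/17) = (+1)^1·(1/17); sign now +1
(1/17) = 1; final value = sign = +1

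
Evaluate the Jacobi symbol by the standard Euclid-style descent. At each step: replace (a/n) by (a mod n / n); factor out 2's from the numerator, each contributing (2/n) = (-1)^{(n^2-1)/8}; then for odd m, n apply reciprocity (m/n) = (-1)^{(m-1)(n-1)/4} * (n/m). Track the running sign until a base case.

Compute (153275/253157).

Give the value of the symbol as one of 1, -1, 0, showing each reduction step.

reciprocity: (153275/253157) = +1·(253157/153275) since 153275 mod 4 = 3, 253157 mod 4 = 1; sign now +1
(253157/153275) = (99882/153275)   [reduce mod 153275]
99882 = 2^1·49941; (2/153275) = -1 since 153275 mod 8 = 3, so (99882/153275) = (-1)^1·(49941/153275); sign now -1
reciprocity: (49941/153275) = +1·(153275/49941) since 49941 mod 4 = 1, 153275 mod 4 = 3; sign now -1
(153275/49941) = (3452/49941)   [reduce mod 49941]
3452 = 2^2·863; (2/49941) = -1 since 49941 mod 8 = 5, so (3452/49941) = (-1)^2·(863/49941); sign now -1
reciprocity: (863/49941) = +1·(49941/863) since 863 mod 4 = 3, 49941 mod 4 = 1; sign now -1
(49941/863) = (750/863)   [reduce mod 863]
750 = 2^1·375; (2/863) = +1 since 863 mod 8 = 7, so (750/863) = (+1)^1·(375/863); sign now -1
reciprocity: (375/863) = -1·(863/375) since 375 mod 4 = 3, 863 mod 4 = 3; sign now +1
(863/375) = (113/375)   [reduce mod 375]
reciprocity: (113/375) = +1·(375/113) since 113 mod 4 = 1, 375 mod 4 = 3; sign now +1
(375/113) = (36/113)   [reduce mod 113]
36 = 2^2·9; (2/113) = +1 since 113 mod 8 = 1, so (36/113) = (+1)^2·(9/113); sign now +1
reciprocity: (9/113) = +1·(113/9) since 9 mod 4 = 1, 113 mod 4 = 1; sign now +1
(113/9) = (5/9)   [reduce mod 9]
reciprocity: (5/9) = +1·(9/5) since 5 mod 4 = 1, 9 mod 4 = 1; sign now +1
(9/5) = (4/5)   [reduce mod 5]
4 = 2^2·1; (2/5) = -1 since 5 mod 8 = 5, so (4/5) = (-1)^2·(1/5); sign now +1
(1/5) = 1; final value = sign = +1

1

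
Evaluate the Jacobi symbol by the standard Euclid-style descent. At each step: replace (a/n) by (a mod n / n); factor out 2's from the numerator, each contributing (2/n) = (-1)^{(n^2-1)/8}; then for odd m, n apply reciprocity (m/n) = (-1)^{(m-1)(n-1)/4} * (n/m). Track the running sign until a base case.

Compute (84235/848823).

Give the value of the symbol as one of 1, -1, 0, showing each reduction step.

flip (84235/848823) -> (848823/84235): both odd, 84235 mod 4 = 3, 848823 mod 4 = 3, so the flip contributes -1; sign now -1
(848823/84235): 848823 mod 84235 = 6473, so (848823/84235) = (6473/84235)
flip (6473/84235) -> (84235/6473): both odd, 6473 mod 4 = 1, 84235 mod 4 = 3, so the flip contributes +1; sign now -1
(84235/6473): 84235 mod 6473 = 86, so (84235/6473) = (86/6473)
factor out 2^1: 86 = 2^1·43; with 6473 mod 8 = 1, (2/6473) = +1; sign now -1; continue with (43/6473)
flip (43/6473) -> (6473/43): both odd, 43 mod 4 = 3, 6473 mod 4 = 1, so the flip contributes +1; sign now -1
(6473/43): 6473 mod 43 = 23, so (6473/43) = (23/43)
flip (23/43) -> (43/23): both odd, 23 mod 4 = 3, 43 mod 4 = 3, so the flip contributes -1; sign now +1
(43/23): 43 mod 23 = 20, so (43/23) = (20/23)
factor out 2^2: 20 = 2^2·5; with 23 mod 8 = 7, (2/23) = +1; sign now +1; continue with (5/23)
flip (5/23) -> (23/5): both odd, 5 mod 4 = 1, 23 mod 4 = 3, so the flip contributes +1; sign now +1
(23/5): 23 mod 5 = 3, so (23/5) = (3/5)
flip (3/5) -> (5/3): both odd, 3 mod 4 = 3, 5 mod 4 = 1, so the flip contributes +1; sign now +1
(5/3): 5 mod 3 = 2, so (5/3) = (2/3)
factor out 2^1: 2 = 2^1·1; with 3 mod 8 = 3, (2/3) = -1; sign now -1; continue with (1/3)
reached (1/3) = 1, so the symbol is -1

-1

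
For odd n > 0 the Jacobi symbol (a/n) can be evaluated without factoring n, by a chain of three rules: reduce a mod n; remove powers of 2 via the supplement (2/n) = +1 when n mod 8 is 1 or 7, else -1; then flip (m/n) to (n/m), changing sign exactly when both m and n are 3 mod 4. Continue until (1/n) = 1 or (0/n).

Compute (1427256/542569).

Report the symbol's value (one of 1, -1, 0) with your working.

(1427256/542569) = (342118/542569)   [reduce mod 542569]
342118 = 2^1·171059; (2/542569) = +1 since 542569 mod 8 = 1, so (342118/542569) = (+1)^1·(171059/542569); sign now +1
reciprocity: (171059/542569) = +1·(542569/171059) since 171059 mod 4 = 3, 542569 mod 4 = 1; sign now +1
(542569/171059) = (29392/171059)   [reduce mod 171059]
29392 = 2^4·1837; (2/171059) = -1 since 171059 mod 8 = 3, so (29392/171059) = (-1)^4·(1837/171059); sign now +1
reciprocity: (1837/171059) = +1·(171059/1837) since 1837 mod 4 = 1, 171059 mod 4 = 3; sign now +1
(171059/1837) = (218/1837)   [reduce mod 1837]
218 = 2^1·109; (2/1837) = -1 since 1837 mod 8 = 5, so (218/1837) = (-1)^1·(109/1837); sign now -1
reciprocity: (109/1837) = +1·(1837/109) since 109 mod 4 = 1, 1837 mod 4 = 1; sign now -1
(1837/109) = (93/109)   [reduce mod 109]
reciprocity: (93/109) = +1·(109/93) since 93 mod 4 = 1, 109 mod 4 = 1; sign now -1
(109/93) = (16/93)   [reduce mod 93]
16 = 2^4·1; (2/93) = -1 since 93 mod 8 = 5, so (16/93) = (-1)^4·(1/93); sign now -1
(1/93) = 1; final value = sign = -1

-1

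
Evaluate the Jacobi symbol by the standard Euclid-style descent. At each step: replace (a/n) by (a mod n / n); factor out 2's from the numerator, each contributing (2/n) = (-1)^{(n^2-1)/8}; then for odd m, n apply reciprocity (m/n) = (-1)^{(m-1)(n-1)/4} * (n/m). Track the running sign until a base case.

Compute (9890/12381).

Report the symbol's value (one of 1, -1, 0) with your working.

1

factor out 2^1: 9890 = 2^1·4945; with 12381 mod 8 = 5, (2/12381) = -1; sign now -1; continue with (4945/12381)
flip (4945/12381) -> (12381/4945): both odd, 4945 mod 4 = 1, 12381 mod 4 = 1, so the flip contributes +1; sign now -1
(12381/4945): 12381 mod 4945 = 2491, so (12381/4945) = (2491/4945)
flip (2491/4945) -> (4945/2491): both odd, 2491 mod 4 = 3, 4945 mod 4 = 1, so the flip contributes +1; sign now -1
(4945/2491): 4945 mod 2491 = 2454, so (4945/2491) = (2454/2491)
factor out 2^1: 2454 = 2^1·1227; with 2491 mod 8 = 3, (2/2491) = -1; sign now +1; continue with (1227/2491)
flip (1227/2491) -> (2491/1227): both odd, 1227 mod 4 = 3, 2491 mod 4 = 3, so the flip contributes -1; sign now -1
(2491/1227): 2491 mod 1227 = 37, so (2491/1227) = (37/1227)
flip (37/1227) -> (1227/37): both odd, 37 mod 4 = 1, 1227 mod 4 = 3, so the flip contributes +1; sign now -1
(1227/37): 1227 mod 37 = 6, so (1227/37) = (6/37)
factor out 2^1: 6 = 2^1·3; with 37 mod 8 = 5, (2/37) = -1; sign now +1; continue with (3/37)
flip (3/37) -> (37/3): both odd, 3 mod 4 = 3, 37 mod 4 = 1, so the flip contributes +1; sign now +1
(37/3): 37 mod 3 = 1, so (37/3) = (1/3)
reached (1/3) = 1, so the symbol is +1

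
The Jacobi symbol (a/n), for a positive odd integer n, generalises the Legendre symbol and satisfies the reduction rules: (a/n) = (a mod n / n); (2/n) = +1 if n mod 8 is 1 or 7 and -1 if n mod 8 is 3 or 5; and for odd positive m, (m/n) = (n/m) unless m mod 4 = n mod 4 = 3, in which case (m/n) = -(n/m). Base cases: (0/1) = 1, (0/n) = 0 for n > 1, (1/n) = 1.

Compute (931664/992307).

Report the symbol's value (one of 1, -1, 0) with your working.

factor out 2^4: 931664 = 2^4·58229; with 992307 mod 8 = 3, (2/992307) = -1; sign now +1; continue with (58229/992307)
flip (58229/992307) -> (992307/58229): both odd, 58229 mod 4 = 1, 992307 mod 4 = 3, so the flip contributes +1; sign now +1
(992307/58229): 992307 mod 58229 = 2414, so (992307/58229) = (2414/58229)
factor out 2^1: 2414 = 2^1·1207; with 58229 mod 8 = 5, (2/58229) = -1; sign now -1; continue with (1207/58229)
flip (1207/58229) -> (58229/1207): both odd, 1207 mod 4 = 3, 58229 mod 4 = 1, so the flip contributes +1; sign now -1
(58229/1207): 58229 mod 1207 = 293, so (58229/1207) = (293/1207)
flip (293/1207) -> (1207/293): both odd, 293 mod 4 = 1, 1207 mod 4 = 3, so the flip contributes +1; sign now -1
(1207/293): 1207 mod 293 = 35, so (1207/293) = (35/293)
flip (35/293) -> (293/35): both odd, 35 mod 4 = 3, 293 mod 4 = 1, so the flip contributes +1; sign now -1
(293/35): 293 mod 35 = 13, so (293/35) = (13/35)
flip (13/35) -> (35/13): both odd, 13 mod 4 = 1, 35 mod 4 = 3, so the flip contributes +1; sign now -1
(35/13): 35 mod 13 = 9, so (35/13) = (9/13)
flip (9/13) -> (13/9): both odd, 9 mod 4 = 1, 13 mod 4 = 1, so the flip contributes +1; sign now -1
(13/9): 13 mod 9 = 4, so (13/9) = (4/9)
factor out 2^2: 4 = 2^2·1; with 9 mod 8 = 1, (2/9) = +1; sign now -1; continue with (1/9)
reached (1/9) = 1, so the symbol is -1

-1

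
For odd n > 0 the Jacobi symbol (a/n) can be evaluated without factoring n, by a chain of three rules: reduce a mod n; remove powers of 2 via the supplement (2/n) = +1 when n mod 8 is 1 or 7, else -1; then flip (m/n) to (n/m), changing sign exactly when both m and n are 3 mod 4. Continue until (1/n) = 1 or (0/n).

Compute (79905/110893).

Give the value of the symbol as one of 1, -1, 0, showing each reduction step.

1

flip (79905/110893) -> (110893/79905): both odd, 79905 mod 4 = 1, 110893 mod 4 = 1, so the flip contributes +1; sign now +1
(110893/79905): 110893 mod 79905 = 30988, so (110893/79905) = (30988/79905)
factor out 2^2: 30988 = 2^2·7747; with 79905 mod 8 = 1, (2/79905) = +1; sign now +1; continue with (7747/79905)
flip (7747/79905) -> (79905/7747): both odd, 7747 mod 4 = 3, 79905 mod 4 = 1, so the flip contributes +1; sign now +1
(79905/7747): 79905 mod 7747 = 2435, so (79905/7747) = (2435/7747)
flip (2435/7747) -> (7747/2435): both odd, 2435 mod 4 = 3, 7747 mod 4 = 3, so the flip contributes -1; sign now -1
(7747/2435): 7747 mod 2435 = 442, so (7747/2435) = (442/2435)
factor out 2^1: 442 = 2^1·221; with 2435 mod 8 = 3, (2/2435) = -1; sign now +1; continue with (221/2435)
flip (221/2435) -> (2435/221): both odd, 221 mod 4 = 1, 2435 mod 4 = 3, so the flip contributes +1; sign now +1
(2435/221): 2435 mod 221 = 4, so (2435/221) = (4/221)
factor out 2^2: 4 = 2^2·1; with 221 mod 8 = 5, (2/221) = -1; sign now +1; continue with (1/221)
reached (1/221) = 1, so the symbol is +1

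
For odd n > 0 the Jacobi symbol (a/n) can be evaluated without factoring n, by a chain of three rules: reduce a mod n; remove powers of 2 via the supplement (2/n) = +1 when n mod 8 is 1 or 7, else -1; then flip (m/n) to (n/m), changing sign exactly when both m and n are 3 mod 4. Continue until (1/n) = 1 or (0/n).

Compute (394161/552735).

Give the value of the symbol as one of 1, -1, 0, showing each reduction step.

reciprocity: (394161/552735) = +1·(552735/394161) since 394161 mod 4 = 1, 552735 mod 4 = 3; sign now +1
(552735/394161) = (158574/394161)   [reduce mod 394161]
158574 = 2^1·79287; (2/394161) = +1 since 394161 mod 8 = 1, so (158574/394161) = (+1)^1·(79287/394161); sign now +1
reciprocity: (79287/394161) = +1·(394161/79287) since 79287 mod 4 = 3, 394161 mod 4 = 1; sign now +1
(394161/79287) = (77013/79287)   [reduce mod 79287]
reciprocity: (77013/79287) = +1·(79287/77013) since 77013 mod 4 = 1, 79287 mod 4 = 3; sign now +1
(79287/77013) = (2274/77013)   [reduce mod 77013]
2274 = 2^1·1137; (2/77013) = -1 since 77013 mod 8 = 5, so (2274/77013) = (-1)^1·(1137/77013); sign now -1
reciprocity: (1137/77013) = +1·(77013/1137) since 1137 mod 4 = 1, 77013 mod 4 = 1; sign now -1
(77013/1137) = (834/1137)   [reduce mod 1137]
834 = 2^1·417; (2/1137) = +1 since 1137 mod 8 = 1, so (834/1137) = (+1)^1·(417/1137); sign now -1
reciprocity: (417/1137) = +1·(1137/417) since 417 mod 4 = 1, 1137 mod 4 = 1; sign now -1
(1137/417) = (303/417)   [reduce mod 417]
reciprocity: (303/417) = +1·(417/303) since 303 mod 4 = 3, 417 mod 4 = 1; sign now -1
(417/303) = (114/303)   [reduce mod 303]
114 = 2^1·57; (2/303) = +1 since 303 mod 8 = 7, so (114/303) = (+1)^1·(57/303); sign now -1
reciprocity: (57/303) = +1·(303/57) since 57 mod 4 = 1, 303 mod 4 = 3; sign now -1
(303/57) = (18/57)   [reduce mod 57]
18 = 2^1·9; (2/57) = +1 since 57 mod 8 = 1, so (18/57) = (+1)^1·(9/57); sign now -1
reciprocity: (9/57) = +1·(57/9) since 9 mod 4 = 1, 57 mod 4 = 1; sign now -1
(57/9) = (3/9)   [reduce mod 9]
reciprocity: (3/9) = +1·(9/3) since 3 mod 4 = 3, 9 mod 4 = 1; sign now -1
(9/3) = (0/3)   [reduce mod 3]
(0/3) = 0   [gcd(a, n) > 1]; final value = 0

0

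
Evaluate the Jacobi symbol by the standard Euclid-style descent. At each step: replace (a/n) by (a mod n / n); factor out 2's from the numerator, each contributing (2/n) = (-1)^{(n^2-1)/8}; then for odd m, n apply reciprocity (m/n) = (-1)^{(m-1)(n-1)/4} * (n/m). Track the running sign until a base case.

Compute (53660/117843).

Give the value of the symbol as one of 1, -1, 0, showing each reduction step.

53660 = 2^2·13415; (2/117843) = -1 since 117843 mod 8 = 3, so (53660/117843) = (-1)^2·(13415/117843); sign now +1
reciprocity: (13415/117843) = -1·(117843/13415) since 13415 mod 4 = 3, 117843 mod 4 = 3; sign now -1
(117843/13415) = (10523/13415)   [reduce mod 13415]
reciprocity: (10523/13415) = -1·(13415/10523) since 10523 mod 4 = 3, 13415 mod 4 = 3; sign now +1
(13415/10523) = (2892/10523)   [reduce mod 10523]
2892 = 2^2·723; (2/10523) = -1 since 10523 mod 8 = 3, so (2892/10523) = (-1)^2·(723/10523); sign now +1
reciprocity: (723/10523) = -1·(10523/723) since 723 mod 4 = 3, 10523 mod 4 = 3; sign now -1
(10523/723) = (401/723)   [reduce mod 723]
reciprocity: (401/723) = +1·(723/401) since 401 mod 4 = 1, 723 mod 4 = 3; sign now -1
(723/401) = (322/401)   [reduce mod 401]
322 = 2^1·161; (2/401) = +1 since 401 mod 8 = 1, so (322/401) = (+1)^1·(161/401); sign now -1
reciprocity: (161/401) = +1·(401/161) since 161 mod 4 = 1, 401 mod 4 = 1; sign now -1
(401/161) = (79/161)   [reduce mod 161]
reciprocity: (79/161) = +1·(161/79) since 79 mod 4 = 3, 161 mod 4 = 1; sign now -1
(161/79) = (3/79)   [reduce mod 79]
reciprocity: (3/79) = -1·(79/3) since 3 mod 4 = 3, 79 mod 4 = 3; sign now +1
(79/3) = (1/3)   [reduce mod 3]
(1/3) = 1; final value = sign = +1

1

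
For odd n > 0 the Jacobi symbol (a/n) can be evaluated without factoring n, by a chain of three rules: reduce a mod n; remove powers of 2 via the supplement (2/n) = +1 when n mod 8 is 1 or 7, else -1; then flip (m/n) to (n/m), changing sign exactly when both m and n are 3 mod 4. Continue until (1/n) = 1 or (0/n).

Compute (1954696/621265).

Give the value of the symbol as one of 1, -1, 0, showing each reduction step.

(1954696/621265) = (90901/621265)   [reduce mod 621265]
reciprocity: (90901/621265) = +1·(621265/90901) since 90901 mod 4 = 1, 621265 mod 4 = 1; sign now +1
(621265/90901) = (75859/90901)   [reduce mod 90901]
reciprocity: (75859/90901) = +1·(90901/75859) since 75859 mod 4 = 3, 90901 mod 4 = 1; sign now +1
(90901/75859) = (15042/75859)   [reduce mod 75859]
15042 = 2^1·7521; (2/75859) = -1 since 75859 mod 8 = 3, so (15042/75859) = (-1)^1·(7521/75859); sign now -1
reciprocity: (7521/75859) = +1·(75859/7521) since 7521 mod 4 = 1, 75859 mod 4 = 3; sign now -1
(75859/7521) = (649/7521)   [reduce mod 7521]
reciprocity: (649/7521) = +1·(7521/649) since 649 mod 4 = 1, 7521 mod 4 = 1; sign now -1
(7521/649) = (382/649)   [reduce mod 649]
382 = 2^1·191; (2/649) = +1 since 649 mod 8 = 1, so (382/649) = (+1)^1·(191/649); sign now -1
reciprocity: (191/649) = +1·(649/191) since 191 mod 4 = 3, 649 mod 4 = 1; sign now -1
(649/191) = (76/191)   [reduce mod 191]
76 = 2^2·19; (2/191) = +1 since 191 mod 8 = 7, so (76/191) = (+1)^2·(19/191); sign now -1
reciprocity: (19/191) = -1·(191/19) since 19 mod 4 = 3, 191 mod 4 = 3; sign now +1
(191/19) = (1/19)   [reduce mod 19]
(1/19) = 1; final value = sign = +1

1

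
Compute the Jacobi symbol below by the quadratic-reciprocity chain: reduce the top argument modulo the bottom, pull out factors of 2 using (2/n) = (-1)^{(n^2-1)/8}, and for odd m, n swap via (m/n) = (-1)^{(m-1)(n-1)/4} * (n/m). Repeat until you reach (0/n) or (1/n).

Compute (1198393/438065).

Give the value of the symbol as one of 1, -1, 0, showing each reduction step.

(1198393/438065) = (322263/438065)   [reduce mod 438065]
reciprocity: (322263/438065) = +1·(438065/322263) since 322263 mod 4 = 3, 438065 mod 4 = 1; sign now +1
(438065/322263) = (115802/322263)   [reduce mod 322263]
115802 = 2^1·57901; (2/322263) = +1 since 322263 mod 8 = 7, so (115802/322263) = (+1)^1·(57901/322263); sign now +1
reciprocity: (57901/322263) = +1·(322263/57901) since 57901 mod 4 = 1, 322263 mod 4 = 3; sign now +1
(322263/57901) = (32758/57901)   [reduce mod 57901]
32758 = 2^1·16379; (2/57901) = -1 since 57901 mod 8 = 5, so (32758/57901) = (-1)^1·(16379/57901); sign now -1
reciprocity: (16379/57901) = +1·(57901/16379) since 16379 mod 4 = 3, 57901 mod 4 = 1; sign now -1
(57901/16379) = (8764/16379)   [reduce mod 16379]
8764 = 2^2·2191; (2/16379) = -1 since 16379 mod 8 = 3, so (8764/16379) = (-1)^2·(2191/16379); sign now -1
reciprocity: (2191/16379) = -1·(16379/2191) since 2191 mod 4 = 3, 16379 mod 4 = 3; sign now +1
(16379/2191) = (1042/2191)   [reduce mod 2191]
1042 = 2^1·521; (2/2191) = +1 since 2191 mod 8 = 7, so (1042/2191) = (+1)^1·(521/2191); sign now +1
reciprocity: (521/2191) = +1·(2191/521) since 521 mod 4 = 1, 2191 mod 4 = 3; sign now +1
(2191/521) = (107/521)   [reduce mod 521]
reciprocity: (107/521) = +1·(521/107) since 107 mod 4 = 3, 521 mod 4 = 1; sign now +1
(521/107) = (93/107)   [reduce mod 107]
reciprocity: (93/107) = +1·(107/93) since 93 mod 4 = 1, 107 mod 4 = 3; sign now +1
(107/93) = (14/93)   [reduce mod 93]
14 = 2^1·7; (2/93) = -1 since 93 mod 8 = 5, so (14/93) = (-1)^1·(7/93); sign now -1
reciprocity: (7/93) = +1·(93/7) since 7 mod 4 = 3, 93 mod 4 = 1; sign now -1
(93/7) = (2/7)   [reduce mod 7]
2 = 2^1·1; (2/7) = +1 since 7 mod 8 = 7, so (2/7) = (+1)^1·(1/7); sign now -1
(1/7) = 1; final value = sign = -1

-1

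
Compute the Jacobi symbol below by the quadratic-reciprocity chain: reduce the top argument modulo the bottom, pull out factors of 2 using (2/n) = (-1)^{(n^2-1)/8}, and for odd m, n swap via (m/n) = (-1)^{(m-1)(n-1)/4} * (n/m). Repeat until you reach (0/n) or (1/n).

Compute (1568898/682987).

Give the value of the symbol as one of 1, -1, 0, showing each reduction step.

1

(1568898/682987): 1568898 mod 682987 = 202924, so (1568898/682987) = (202924/682987)
factor out 2^2: 202924 = 2^2·50731; with 682987 mod 8 = 3, (2/682987) = -1; sign now +1; continue with (50731/682987)
flip (50731/682987) -> (682987/50731): both odd, 50731 mod 4 = 3, 682987 mod 4 = 3, so the flip contributes -1; sign now -1
(682987/50731): 682987 mod 50731 = 23484, so (682987/50731) = (23484/50731)
factor out 2^2: 23484 = 2^2·5871; with 50731 mod 8 = 3, (2/50731) = -1; sign now -1; continue with (5871/50731)
flip (5871/50731) -> (50731/5871): both odd, 5871 mod 4 = 3, 50731 mod 4 = 3, so the flip contributes -1; sign now +1
(50731/5871): 50731 mod 5871 = 3763, so (50731/5871) = (3763/5871)
flip (3763/5871) -> (5871/3763): both odd, 3763 mod 4 = 3, 5871 mod 4 = 3, so the flip contributes -1; sign now -1
(5871/3763): 5871 mod 3763 = 2108, so (5871/3763) = (2108/3763)
factor out 2^2: 2108 = 2^2·527; with 3763 mod 8 = 3, (2/3763) = -1; sign now -1; continue with (527/3763)
flip (527/3763) -> (3763/527): both odd, 527 mod 4 = 3, 3763 mod 4 = 3, so the flip contributes -1; sign now +1
(3763/527): 3763 mod 527 = 74, so (3763/527) = (74/527)
factor out 2^1: 74 = 2^1·37; with 527 mod 8 = 7, (2/527) = +1; sign now +1; continue with (37/527)
flip (37/527) -> (527/37): both odd, 37 mod 4 = 1, 527 mod 4 = 3, so the flip contributes +1; sign now +1
(527/37): 527 mod 37 = 9, so (527/37) = (9/37)
flip (9/37) -> (37/9): both odd, 9 mod 4 = 1, 37 mod 4 = 1, so the flip contributes +1; sign now +1
(37/9): 37 mod 9 = 1, so (37/9) = (1/9)
reached (1/9) = 1, so the symbol is +1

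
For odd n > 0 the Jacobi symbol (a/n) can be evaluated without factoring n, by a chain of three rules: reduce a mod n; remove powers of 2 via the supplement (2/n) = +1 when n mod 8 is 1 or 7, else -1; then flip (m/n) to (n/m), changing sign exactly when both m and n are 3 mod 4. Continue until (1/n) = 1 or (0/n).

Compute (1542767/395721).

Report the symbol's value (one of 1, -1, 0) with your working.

1

(1542767/395721): 1542767 mod 395721 = 355604, so (1542767/395721) = (355604/395721)
factor out 2^2: 355604 = 2^2·88901; with 395721 mod 8 = 1, (2/395721) = +1; sign now +1; continue with (88901/395721)
flip (88901/395721) -> (395721/88901): both odd, 88901 mod 4 = 1, 395721 mod 4 = 1, so the flip contributes +1; sign now +1
(395721/88901): 395721 mod 88901 = 40117, so (395721/88901) = (40117/88901)
flip (40117/88901) -> (88901/40117): both odd, 40117 mod 4 = 1, 88901 mod 4 = 1, so the flip contributes +1; sign now +1
(88901/40117): 88901 mod 40117 = 8667, so (88901/40117) = (8667/40117)
flip (8667/40117) -> (40117/8667): both odd, 8667 mod 4 = 3, 40117 mod 4 = 1, so the flip contributes +1; sign now +1
(40117/8667): 40117 mod 8667 = 5449, so (40117/8667) = (5449/8667)
flip (5449/8667) -> (8667/5449): both odd, 5449 mod 4 = 1, 8667 mod 4 = 3, so the flip contributes +1; sign now +1
(8667/5449): 8667 mod 5449 = 3218, so (8667/5449) = (3218/5449)
factor out 2^1: 3218 = 2^1·1609; with 5449 mod 8 = 1, (2/5449) = +1; sign now +1; continue with (1609/5449)
flip (1609/5449) -> (5449/1609): both odd, 1609 mod 4 = 1, 5449 mod 4 = 1, so the flip contributes +1; sign now +1
(5449/1609): 5449 mod 1609 = 622, so (5449/1609) = (622/1609)
factor out 2^1: 622 = 2^1·311; with 1609 mod 8 = 1, (2/1609) = +1; sign now +1; continue with (311/1609)
flip (311/1609) -> (1609/311): both odd, 311 mod 4 = 3, 1609 mod 4 = 1, so the flip contributes +1; sign now +1
(1609/311): 1609 mod 311 = 54, so (1609/311) = (54/311)
factor out 2^1: 54 = 2^1·27; with 311 mod 8 = 7, (2/311) = +1; sign now +1; continue with (27/311)
flip (27/311) -> (311/27): both odd, 27 mod 4 = 3, 311 mod 4 = 3, so the flip contributes -1; sign now -1
(311/27): 311 mod 27 = 14, so (311/27) = (14/27)
factor out 2^1: 14 = 2^1·7; with 27 mod 8 = 3, (2/27) = -1; sign now +1; continue with (7/27)
flip (7/27) -> (27/7): both odd, 7 mod 4 = 3, 27 mod 4 = 3, so the flip contributes -1; sign now -1
(27/7): 27 mod 7 = 6, so (27/7) = (6/7)
factor out 2^1: 6 = 2^1·3; with 7 mod 8 = 7, (2/7) = +1; sign now -1; continue with (3/7)
flip (3/7) -> (7/3): both odd, 3 mod 4 = 3, 7 mod 4 = 3, so the flip contributes -1; sign now +1
(7/3): 7 mod 3 = 1, so (7/3) = (1/3)
reached (1/3) = 1, so the symbol is +1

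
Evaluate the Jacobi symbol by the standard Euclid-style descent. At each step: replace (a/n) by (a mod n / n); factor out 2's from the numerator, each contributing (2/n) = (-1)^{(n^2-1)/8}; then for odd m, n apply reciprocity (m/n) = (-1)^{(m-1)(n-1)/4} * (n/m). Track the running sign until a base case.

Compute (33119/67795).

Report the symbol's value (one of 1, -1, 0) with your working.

1

reciprocity: (33119/67795) = -1·(67795/33119) since 33119 mod 4 = 3, 67795 mod 4 = 3; sign now -1
(67795/33119) = (1557/33119)   [reduce mod 33119]
reciprocity: (1557/33119) = +1·(33119/1557) since 1557 mod 4 = 1, 33119 mod 4 = 3; sign now -1
(33119/1557) = (422/1557)   [reduce mod 1557]
422 = 2^1·211; (2/1557) = -1 since 1557 mod 8 = 5, so (422/1557) = (-1)^1·(211/1557); sign now +1
reciprocity: (211/1557) = +1·(1557/211) since 211 mod 4 = 3, 1557 mod 4 = 1; sign now +1
(1557/211) = (80/211)   [reduce mod 211]
80 = 2^4·5; (2/211) = -1 since 211 mod 8 = 3, so (80/211) = (-1)^4·(5/211); sign now +1
reciprocity: (5/211) = +1·(211/5) since 5 mod 4 = 1, 211 mod 4 = 3; sign now +1
(211/5) = (1/5)   [reduce mod 5]
(1/5) = 1; final value = sign = +1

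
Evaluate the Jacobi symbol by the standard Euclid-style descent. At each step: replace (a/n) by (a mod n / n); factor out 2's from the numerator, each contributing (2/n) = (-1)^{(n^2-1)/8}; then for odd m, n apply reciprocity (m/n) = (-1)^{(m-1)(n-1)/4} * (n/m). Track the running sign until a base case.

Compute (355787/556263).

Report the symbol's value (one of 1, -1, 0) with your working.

-1

flip (355787/556263) -> (556263/355787): both odd, 355787 mod 4 = 3, 556263 mod 4 = 3, so the flip contributes -1; sign now -1
(556263/355787): 556263 mod 355787 = 200476, so (556263/355787) = (200476/355787)
factor out 2^2: 200476 = 2^2·50119; with 355787 mod 8 = 3, (2/355787) = -1; sign now -1; continue with (50119/355787)
flip (50119/355787) -> (355787/50119): both odd, 50119 mod 4 = 3, 355787 mod 4 = 3, so the flip contributes -1; sign now +1
(355787/50119): 355787 mod 50119 = 4954, so (355787/50119) = (4954/50119)
factor out 2^1: 4954 = 2^1·2477; with 50119 mod 8 = 7, (2/50119) = +1; sign now +1; continue with (2477/50119)
flip (2477/50119) -> (50119/2477): both odd, 2477 mod 4 = 1, 50119 mod 4 = 3, so the flip contributes +1; sign now +1
(50119/2477): 50119 mod 2477 = 579, so (50119/2477) = (579/2477)
flip (579/2477) -> (2477/579): both odd, 579 mod 4 = 3, 2477 mod 4 = 1, so the flip contributes +1; sign now +1
(2477/579): 2477 mod 579 = 161, so (2477/579) = (161/579)
flip (161/579) -> (579/161): both odd, 161 mod 4 = 1, 579 mod 4 = 3, so the flip contributes +1; sign now +1
(579/161): 579 mod 161 = 96, so (579/161) = (96/161)
factor out 2^5: 96 = 2^5·3; with 161 mod 8 = 1, (2/161) = +1; sign now +1; continue with (3/161)
flip (3/161) -> (161/3): both odd, 3 mod 4 = 3, 161 mod 4 = 1, so the flip contributes +1; sign now +1
(161/3): 161 mod 3 = 2, so (161/3) = (2/3)
factor out 2^1: 2 = 2^1·1; with 3 mod 8 = 3, (2/3) = -1; sign now -1; continue with (1/3)
reached (1/3) = 1, so the symbol is -1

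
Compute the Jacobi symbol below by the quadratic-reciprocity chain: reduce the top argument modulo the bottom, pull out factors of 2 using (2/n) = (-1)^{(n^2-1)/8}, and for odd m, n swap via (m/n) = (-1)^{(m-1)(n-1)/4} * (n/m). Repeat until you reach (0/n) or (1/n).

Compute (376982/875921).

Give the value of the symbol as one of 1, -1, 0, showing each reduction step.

-1

factor out 2^1: 376982 = 2^1·188491; with 875921 mod 8 = 1, (2/875921) = +1; sign now +1; continue with (188491/875921)
flip (188491/875921) -> (875921/188491): both odd, 188491 mod 4 = 3, 875921 mod 4 = 1, so the flip contributes +1; sign now +1
(875921/188491): 875921 mod 188491 = 121957, so (875921/188491) = (121957/188491)
flip (121957/188491) -> (188491/121957): both odd, 121957 mod 4 = 1, 188491 mod 4 = 3, so the flip contributes +1; sign now +1
(188491/121957): 188491 mod 121957 = 66534, so (188491/121957) = (66534/121957)
factor out 2^1: 66534 = 2^1·33267; with 121957 mod 8 = 5, (2/121957) = -1; sign now -1; continue with (33267/121957)
flip (33267/121957) -> (121957/33267): both odd, 33267 mod 4 = 3, 121957 mod 4 = 1, so the flip contributes +1; sign now -1
(121957/33267): 121957 mod 33267 = 22156, so (121957/33267) = (22156/33267)
factor out 2^2: 22156 = 2^2·5539; with 33267 mod 8 = 3, (2/33267) = -1; sign now -1; continue with (5539/33267)
flip (5539/33267) -> (33267/5539): both odd, 5539 mod 4 = 3, 33267 mod 4 = 3, so the flip contributes -1; sign now +1
(33267/5539): 33267 mod 5539 = 33, so (33267/5539) = (33/5539)
flip (33/5539) -> (5539/33): both odd, 33 mod 4 = 1, 5539 mod 4 = 3, so the flip contributes +1; sign now +1
(5539/33): 5539 mod 33 = 28, so (5539/33) = (28/33)
factor out 2^2: 28 = 2^2·7; with 33 mod 8 = 1, (2/33) = +1; sign now +1; continue with (7/33)
flip (7/33) -> (33/7): both odd, 7 mod 4 = 3, 33 mod 4 = 1, so the flip contributes +1; sign now +1
(33/7): 33 mod 7 = 5, so (33/7) = (5/7)
flip (5/7) -> (7/5): both odd, 5 mod 4 = 1, 7 mod 4 = 3, so the flip contributes +1; sign now +1
(7/5): 7 mod 5 = 2, so (7/5) = (2/5)
factor out 2^1: 2 = 2^1·1; with 5 mod 8 = 5, (2/5) = -1; sign now -1; continue with (1/5)
reached (1/5) = 1, so the symbol is -1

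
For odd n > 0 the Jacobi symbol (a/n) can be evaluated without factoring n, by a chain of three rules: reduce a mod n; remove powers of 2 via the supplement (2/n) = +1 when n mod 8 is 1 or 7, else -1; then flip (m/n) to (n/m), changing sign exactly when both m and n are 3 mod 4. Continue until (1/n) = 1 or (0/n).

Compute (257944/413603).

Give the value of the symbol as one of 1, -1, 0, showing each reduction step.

factor out 2^3: 257944 = 2^3·32243; with 413603 mod 8 = 3, (2/413603) = -1; sign now -1; continue with (32243/413603)
flip (32243/413603) -> (413603/32243): both odd, 32243 mod 4 = 3, 413603 mod 4 = 3, so the flip contributes -1; sign now +1
(413603/32243): 413603 mod 32243 = 26687, so (413603/32243) = (26687/32243)
flip (26687/32243) -> (32243/26687): both odd, 26687 mod 4 = 3, 32243 mod 4 = 3, so the flip contributes -1; sign now -1
(32243/26687): 32243 mod 26687 = 5556, so (32243/26687) = (5556/26687)
factor out 2^2: 5556 = 2^2·1389; with 26687 mod 8 = 7, (2/26687) = +1; sign now -1; continue with (1389/26687)
flip (1389/26687) -> (26687/1389): both odd, 1389 mod 4 = 1, 26687 mod 4 = 3, so the flip contributes +1; sign now -1
(26687/1389): 26687 mod 1389 = 296, so (26687/1389) = (296/1389)
factor out 2^3: 296 = 2^3·37; with 1389 mod 8 = 5, (2/1389) = -1; sign now +1; continue with (37/1389)
flip (37/1389) -> (1389/37): both odd, 37 mod 4 = 1, 1389 mod 4 = 1, so the flip contributes +1; sign now +1
(1389/37): 1389 mod 37 = 20, so (1389/37) = (20/37)
factor out 2^2: 20 = 2^2·5; with 37 mod 8 = 5, (2/37) = -1; sign now +1; continue with (5/37)
flip (5/37) -> (37/5): both odd, 5 mod 4 = 1, 37 mod 4 = 1, so the flip contributes +1; sign now +1
(37/5): 37 mod 5 = 2, so (37/5) = (2/5)
factor out 2^1: 2 = 2^1·1; with 5 mod 8 = 5, (2/5) = -1; sign now -1; continue with (1/5)
reached (1/5) = 1, so the symbol is -1

-1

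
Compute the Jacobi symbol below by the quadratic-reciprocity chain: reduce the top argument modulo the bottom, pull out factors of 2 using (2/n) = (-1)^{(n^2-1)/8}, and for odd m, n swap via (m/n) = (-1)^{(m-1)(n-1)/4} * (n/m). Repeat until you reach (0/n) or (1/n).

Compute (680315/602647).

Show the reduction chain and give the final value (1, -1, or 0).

-1

(680315/602647): 680315 mod 602647 = 77668, so (680315/602647) = (77668/602647)
factor out 2^2: 77668 = 2^2·19417; with 602647 mod 8 = 7, (2/602647) = +1; sign now +1; continue with (19417/602647)
flip (19417/602647) -> (602647/19417): both odd, 19417 mod 4 = 1, 602647 mod 4 = 3, so the flip contributes +1; sign now +1
(602647/19417): 602647 mod 19417 = 720, so (602647/19417) = (720/19417)
factor out 2^4: 720 = 2^4·45; with 19417 mod 8 = 1, (2/19417) = +1; sign now +1; continue with (45/19417)
flip (45/19417) -> (19417/45): both odd, 45 mod 4 = 1, 19417 mod 4 = 1, so the flip contributes +1; sign now +1
(19417/45): 19417 mod 45 = 22, so (19417/45) = (22/45)
factor out 2^1: 22 = 2^1·11; with 45 mod 8 = 5, (2/45) = -1; sign now -1; continue with (11/45)
flip (11/45) -> (45/11): both odd, 11 mod 4 = 3, 45 mod 4 = 1, so the flip contributes +1; sign now -1
(45/11): 45 mod 11 = 1, so (45/11) = (1/11)
reached (1/11) = 1, so the symbol is -1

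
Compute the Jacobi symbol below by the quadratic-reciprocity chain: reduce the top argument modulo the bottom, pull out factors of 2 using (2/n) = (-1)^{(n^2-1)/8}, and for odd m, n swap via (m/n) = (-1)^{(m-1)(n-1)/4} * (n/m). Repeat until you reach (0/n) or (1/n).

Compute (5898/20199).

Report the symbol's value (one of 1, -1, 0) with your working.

0

factor out 2^1: 5898 = 2^1·2949; with 20199 mod 8 = 7, (2/20199) = +1; sign now +1; continue with (2949/20199)
flip (2949/20199) -> (20199/2949): both odd, 2949 mod 4 = 1, 20199 mod 4 = 3, so the flip contributes +1; sign now +1
(20199/2949): 20199 mod 2949 = 2505, so (20199/2949) = (2505/2949)
flip (2505/2949) -> (2949/2505): both odd, 2505 mod 4 = 1, 2949 mod 4 = 1, so the flip contributes +1; sign now +1
(2949/2505): 2949 mod 2505 = 444, so (2949/2505) = (444/2505)
factor out 2^2: 444 = 2^2·111; with 2505 mod 8 = 1, (2/2505) = +1; sign now +1; continue with (111/2505)
flip (111/2505) -> (2505/111): both odd, 111 mod 4 = 3, 2505 mod 4 = 1, so the flip contributes +1; sign now +1
(2505/111): 2505 mod 111 = 63, so (2505/111) = (63/111)
flip (63/111) -> (111/63): both odd, 63 mod 4 = 3, 111 mod 4 = 3, so the flip contributes -1; sign now -1
(111/63): 111 mod 63 = 48, so (111/63) = (48/63)
factor out 2^4: 48 = 2^4·3; with 63 mod 8 = 7, (2/63) = +1; sign now -1; continue with (3/63)
flip (3/63) -> (63/3): both odd, 3 mod 4 = 3, 63 mod 4 = 3, so the flip contributes -1; sign now +1
(63/3): 63 mod 3 = 0, so (63/3) = (0/3)
reached (0/3); gcd(a, n) > 1, so (0/3) = 0 and the symbol is 0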